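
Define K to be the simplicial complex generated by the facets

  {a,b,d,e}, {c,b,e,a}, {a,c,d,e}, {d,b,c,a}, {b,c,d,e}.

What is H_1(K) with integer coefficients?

Take the total order a < b < c < d < e on the vertex set. Then K (dimension 3) consists of the simplices:

  0-simplices (5): a, b, c, d, e
  1-simplices (10): ab, ac, ad, ae, bc, bd, be, cd, ce, de
  2-simplices (10): abc, abd, abe, acd, ace, ade, bcd, bce, bde, cde
  3-simplices (5): abcd, abce, abde, acde, bcde

so the chain groups are C_0 ≅ Z^5, C_1 ≅ Z^10, C_2 ≅ Z^10, C_3 ≅ Z^5.

∂_1: C_1 → C_0 sends each edge [p,q] (with p < q) to q − p. For instance
  ∂de = e − d.
The 5×10 boundary matrix has rank 4 and Smith normal form diag(1,1,1,1).

Boundary ∂_2: C_2 → C_1 maps a triangle to the signed sum of its edges. For instance
  ∂ade = de − ae + ad,
  ∂bce = ce − be + bc.
This gives a 10×10 integer matrix of rank 6; reducing to Smith normal form yields diagonal entries (1,1,1,1,1,1).

Boundary ∂_3: C_3 → C_2 sends each 3-simplex σ to the alternating sum Σ_i (−1)^i (σ with its i-th vertex removed). For instance
  ∂abce = bce − ace + abe − abc,
  ∂abcd = bcd − acd + abd − abc.
As a 10×5 matrix over Z this has rank 4, with invariant factors (1,1,1,1).

Reading off H_k = ker ∂_k / im ∂_{k+1}:

  H_1: rank ker ∂_1 − rank ∂_2 = (10 − 4) − 6 = 0, and the invariant factors of ∂_2 are all 1, so H_1 ≅ 0.

H_1 = 0.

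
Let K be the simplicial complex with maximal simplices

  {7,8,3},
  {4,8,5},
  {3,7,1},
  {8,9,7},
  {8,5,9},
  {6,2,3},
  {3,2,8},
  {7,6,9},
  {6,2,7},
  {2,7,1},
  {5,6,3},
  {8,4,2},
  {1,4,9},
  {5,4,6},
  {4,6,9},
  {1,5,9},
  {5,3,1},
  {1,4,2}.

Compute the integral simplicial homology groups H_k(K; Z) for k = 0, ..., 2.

H_0 = Z,  H_1 = Z ⊕ Z/2Z,  H_2 = 0.

We work with the vertex ordering 1 < 2 < 3 < 4 < 5 < 6 < 7 < 8 < 9. The simplices of K, each written with vertices in increasing order, are:

  0-simplices (9): [1], [2], [3], [4], [5], [6], [7], [8], [9]
  1-simplices (27): (27 of them)
  2-simplices (18): [1,2,4], [1,2,7], [1,3,5], [1,3,7], [1,4,9], [1,5,9], [2,3,6], [2,3,8], [2,4,8], [2,6,7], [3,5,6], [3,7,8], [4,5,6], [4,5,8], [4,6,9], [5,8,9], [6,7,9], [7,8,9]

Hence C_0 ≅ Z^9, C_1 ≅ Z^27, C_2 ≅ Z^18.

Boundary ∂_1: C_1 → C_0 is given by ∂[p,q] = [q] − [p].
As a 9×27 matrix over Z this has rank 8, with invariant factors (1,1,1,1,1,1,1,1).

The boundary map ∂_2: C_2 → C_1 acts by ∂[p,q,r] = [q,r] − [p,r] + [p,q]. For instance
  ∂[4,6,9] = [6,9] − [4,9] + [4,6],
  ∂[4,5,6] = [5,6] − [4,6] + [4,5].
The 27×18 boundary matrix has rank 18 and Smith normal form diag(1,1,1,1,1,1,1,1,1,1,1,1,1,1,1,1,1,2).

Reading off H_k = ker ∂_k / im ∂_{k+1}:

  H_0: rank C_0 − rank ∂_1 = 9 − 8 = 1, and the invariant factors of ∂_1 are all 1, so H_0 ≅ Z.
  H_1: rank ker ∂_1 − rank ∂_2 = (27 − 8) − 18 = 1, and ∂_2 has invariant factor 2 > 1, so H_1 ≅ Z ⊕ Z/2Z.
  H_2: rank ker ∂_2 − rank ∂_3 = (18 − 18) − 0 = 0, and there is no ∂_3, so H_2 ≅ 0.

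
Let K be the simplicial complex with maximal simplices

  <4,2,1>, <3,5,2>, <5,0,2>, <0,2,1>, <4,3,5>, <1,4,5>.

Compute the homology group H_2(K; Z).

Take the total order 0 < 1 < 2 < 3 < 4 < 5 on the vertex set. Then K (dimension 2) consists of the simplices:

  0-simplices (6): [0], [1], [2], [3], [4], [5]
  1-simplices (12): [0,1], [0,2], [0,5], [1,2], [1,4], [1,5], [2,3], [2,4], [2,5], [3,4], [3,5], [4,5]
  2-simplices (6): [0,1,2], [0,2,5], [1,2,4], [1,4,5], [2,3,5], [3,4,5]

so the chain groups are C_0 ≅ Z^6, C_1 ≅ Z^12, C_2 ≅ Z^6.

∂_1: C_1 → C_0 maps an edge to its endpoints' difference, ∂[p,q] = q − p. For instance
  ∂[3,5] = [5] − [3].
As a 6×12 matrix over Z this has rank 5, with invariant factors (1,1,1,1,1).

∂_2: C_2 → C_1 sends each 2-simplex [p,q,r] to [q,r] − [p,r] + [p,q]. For instance
  ∂[1,4,5] = [4,5] − [1,5] + [1,4],
  ∂[2,3,5] = [3,5] − [2,5] + [2,3].
The 12×6 boundary matrix has rank 6 and Smith normal form diag(1,1,1,1,1,1).

Computing H_k = (kernel of ∂_k) / (image of ∂_{k+1}):

  H_2: rank ker ∂_2 − rank ∂_3 = (6 − 6) − 0 = 0, and there is no ∂_3, so H_2 ≅ 0.

H_2 = 0.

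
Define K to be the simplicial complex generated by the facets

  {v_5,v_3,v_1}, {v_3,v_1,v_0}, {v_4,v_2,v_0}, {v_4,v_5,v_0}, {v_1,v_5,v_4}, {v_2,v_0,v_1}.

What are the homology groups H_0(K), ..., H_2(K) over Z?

Fix the vertex order v_0 < v_1 < v_2 < v_3 < v_4 < v_5 and write every simplex with vertices in increasing order. Then dim K = 2 and the simplices of K are:

  0-simplices (6): [v_0], [v_1], [v_2], [v_3], [v_4], [v_5]
  1-simplices (12): [v_0,v_1], [v_0,v_2], [v_0,v_3], [v_0,v_4], [v_0,v_5], [v_1,v_2], [v_1,v_3], [v_1,v_4], [v_1,v_5], [v_2,v_4], [v_3,v_5], [v_4,v_5]
  2-simplices (6): [v_0,v_1,v_2], [v_0,v_1,v_3], [v_0,v_2,v_4], [v_0,v_4,v_5], [v_1,v_3,v_5], [v_1,v_4,v_5]

giving chain groups C_0 ≅ Z^6, C_1 ≅ Z^12, C_2 ≅ Z^6.

Boundary ∂_1: C_1 → C_0 is given by ∂[p,q] = [q] − [p].
The 6×12 boundary matrix has rank 5 and Smith normal form diag(1,1,1,1,1).

Boundary ∂_2: C_2 → C_1 acts by ∂[p,q,r] = [q,r] − [p,r] + [p,q]. For instance
  ∂[v_1,v_4,v_5] = [v_4,v_5] − [v_1,v_5] + [v_1,v_4],
  ∂[v_1,v_3,v_5] = [v_3,v_5] − [v_1,v_5] + [v_1,v_3].
As a 12×6 matrix over Z this has rank 6, with invariant factors (1,1,1,1,1,1).

Reading off H_k = ker ∂_k / im ∂_{k+1}:

  H_0: rank C_0 − rank ∂_1 = 6 − 5 = 1, and the invariant factors of ∂_1 are all 1, so H_0 ≅ Z.
  H_1: rank ker ∂_1 − rank ∂_2 = (12 − 5) − 6 = 1, and the invariant factors of ∂_2 are all 1, so H_1 ≅ Z.
  H_2: rank ker ∂_2 − rank ∂_3 = (6 − 6) − 0 = 0, and there is no ∂_3, so H_2 ≅ 0.

H_0 ≅ Z,  H_1 ≅ Z,  H_2 = 0.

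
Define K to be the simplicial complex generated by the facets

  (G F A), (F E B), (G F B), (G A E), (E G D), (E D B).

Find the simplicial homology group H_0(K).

Order the vertices as A < B < D < E < F < G. Listing each simplex with vertices in this order, K has dimension 2 with simplices:

  0-simplices (6): A, B, D, E, F, G
  1-simplices (12): AE, AF, AG, BD, BE, BF, BG, DE, DG, EF, EG, FG
  2-simplices (6): AEG, AFG, BDE, BEF, BFG, DEG

so the chain groups are C_0 ≅ Z^6, C_1 ≅ Z^12, C_2 ≅ Z^6.

Boundary ∂_1: C_1 → C_0 sends each edge [p,q] (with p < q) to q − p.
As a 6×12 matrix over Z this has rank 5, with invariant factors (1,1,1,1,1).

∂_2: C_2 → C_1 sends each 2-simplex [p,q,r] to [q,r] − [p,r] + [p,q]. For instance
  ∂AFG = FG − AG + AF,
  ∂BDE = DE − BE + BD.
The 12×6 boundary matrix has rank 6 and Smith normal form diag(1,1,1,1,1,1).

Reading off H_k = ker ∂_k / im ∂_{k+1}:

  H_0: rank C_0 − rank ∂_1 = 6 − 5 = 1, and the invariant factors of ∂_1 are all 1, so H_0 = Z.

H_0 ≅ Z.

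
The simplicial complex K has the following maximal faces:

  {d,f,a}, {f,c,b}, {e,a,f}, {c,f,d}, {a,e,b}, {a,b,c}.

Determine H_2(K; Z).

H_2 ≅ 0.

Order the vertices as a < b < c < d < e < f. Listing each simplex with vertices in this order, K has dimension 2 with simplices:

  0-simplices (6): a, b, c, d, e, f
  1-simplices (12): ab, ac, ad, ae, af, bc, be, bf, cd, cf, df, ef
  2-simplices (6): abc, abe, adf, aef, bcf, cdf

Hence C_0 ≅ Z^6, C_1 ≅ Z^12, C_2 ≅ Z^6.

Boundary ∂_1: C_1 → C_0 maps an edge to its endpoints' difference, ∂[p,q] = q − p.
The 6×12 boundary matrix has rank 5 and Smith normal form diag(1,1,1,1,1).

∂_2: C_2 → C_1 maps a triangle to the signed sum of its edges. For instance
  ∂aef = ef − af + ae,
  ∂bcf = cf − bf + bc.
The resulting 12×6 matrix has rank 6, and its Smith normal form has invariant factors (1,1,1,1,1,1).

From H_k ≅ ker(∂_k) / im(∂_{k+1}) we obtain:

  H_2: rank ker ∂_2 − rank ∂_3 = (6 − 6) − 0 = 0, and there is no ∂_3, so H_2 = 0.

(K is a triangulation of the cylinder S^1 x I.)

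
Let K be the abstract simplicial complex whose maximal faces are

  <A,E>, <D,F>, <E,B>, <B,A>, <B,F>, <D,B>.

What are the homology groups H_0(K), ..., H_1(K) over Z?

H_0 = Z,  H_1 = Z^2.

K has 5 vertices, 6 edges.
rank ∂_0 = 0, rank ∂_1 = 4 ⇒ b_0 = 5 − 0 − 4 = 1; all invariant factors of ∂_1 are 1 so no torsion. So H_0 ≅ Z.
rank ∂_1 = 4, rank ∂_2 = 0 ⇒ b_1 = 6 − 4 − 0 = 2. So H_1 ≅ Z^2.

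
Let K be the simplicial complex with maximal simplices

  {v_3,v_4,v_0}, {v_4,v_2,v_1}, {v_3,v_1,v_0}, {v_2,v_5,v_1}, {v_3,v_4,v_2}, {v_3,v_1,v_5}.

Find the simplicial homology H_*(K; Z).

Take the total order v_0 < v_1 < v_2 < v_3 < v_4 < v_5 on the vertex set. Then K (dimension 2) consists of the simplices:

  0-simplices (6): [v_0], [v_1], [v_2], [v_3], [v_4], [v_5]
  1-simplices (12): [v_0,v_1], [v_0,v_3], [v_0,v_4], [v_1,v_2], [v_1,v_3], [v_1,v_4], [v_1,v_5], [v_2,v_3], [v_2,v_4], [v_2,v_5], [v_3,v_4], [v_3,v_5]
  2-simplices (6): [v_0,v_1,v_3], [v_0,v_3,v_4], [v_1,v_2,v_4], [v_1,v_2,v_5], [v_1,v_3,v_5], [v_2,v_3,v_4]

giving chain groups C_0 ≅ Z^6, C_1 ≅ Z^12, C_2 ≅ Z^6.

The boundary map ∂_1: C_1 → C_0 is given by ∂[p,q] = [q] − [p]. For instance
  ∂[v_1,v_2] = [v_2] − [v_1].
The 6×12 boundary matrix has rank 5 and Smith normal form diag(1,1,1,1,1).

The boundary map ∂_2: C_2 → C_1 sends each 2-simplex [p,q,r] to [q,r] − [p,r] + [p,q]. For instance
  ∂[v_2,v_3,v_4] = [v_3,v_4] − [v_2,v_4] + [v_2,v_3],
  ∂[v_1,v_3,v_5] = [v_3,v_5] − [v_1,v_5] + [v_1,v_3].
The 12×6 boundary matrix has rank 6 and Smith normal form diag(1,1,1,1,1,1).

Reading off H_k = ker ∂_k / im ∂_{k+1}:

  H_0: rank C_0 − rank ∂_1 = 6 − 5 = 1, and the invariant factors of ∂_1 are all 1, so H_0 = Z.
  H_1: rank ker ∂_1 − rank ∂_2 = (12 − 5) − 6 = 1, and the invariant factors of ∂_2 are all 1, so H_1 = Z.
  H_2: rank ker ∂_2 − rank ∂_3 = (6 − 6) − 0 = 0, and there is no ∂_3, so H_2 = 0.

As a check, the Euler characteristic is 6 − 12 + 6 = 0, which agrees with 1 − 1 + 0 = 0.

H_0 = Z,  H_1 = Z,  H_2 = 0.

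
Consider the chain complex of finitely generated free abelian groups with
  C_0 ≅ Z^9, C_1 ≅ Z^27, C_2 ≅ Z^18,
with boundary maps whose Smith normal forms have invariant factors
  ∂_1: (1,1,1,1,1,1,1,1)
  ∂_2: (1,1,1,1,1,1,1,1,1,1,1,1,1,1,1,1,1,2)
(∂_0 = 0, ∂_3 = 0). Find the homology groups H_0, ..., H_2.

H_0: b_0 = 9 − 0 − 8 = 1; torsion from ∂_1 factors > 1: none. So H_0 = Z.
H_1: b_1 = 27 − 8 − 18 = 1; torsion from ∂_2 factors > 1: [2]. So H_1 = Z ⊕ Z/2Z.
H_2: b_2 = 18 − 18 − 0 = 0; torsion from ∂_3 factors > 1: none. So H_2 = 0.

H_0 = Z,  H_1 = Z ⊕ Z/2Z,  H_2 = 0.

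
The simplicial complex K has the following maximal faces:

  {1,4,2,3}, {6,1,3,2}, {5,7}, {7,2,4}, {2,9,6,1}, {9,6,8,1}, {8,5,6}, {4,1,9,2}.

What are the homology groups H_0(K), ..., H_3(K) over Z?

Order the vertices as 1 < 2 < 3 < 4 < 5 < 6 < 7 < 8 < 9. Listing each simplex with vertices in this order, K has dimension 3 with simplices:

  0-simplices (9): [1], [2], [3], [4], [5], [6], [7], [8], [9]
  1-simplices (21): [1,2], [1,3], [1,4], [1,6], [1,8], [1,9], [2,3], [2,4], [2,6], [2,7], [2,9], [3,4], [3,6], [4,7], [4,9], [5,6], [5,7], [5,8], [6,8], [6,9], [8,9]
  2-simplices (17): [1,2,3], [1,2,4], [1,2,6], [1,2,9], [1,3,4], [1,3,6], [1,4,9], [1,6,8], [1,6,9], [1,8,9], [2,3,4], [2,3,6], [2,4,7], [2,4,9], [2,6,9], [5,6,8], [6,8,9]
  3-simplices (5): [1,2,3,4], [1,2,3,6], [1,2,4,9], [1,2,6,9], [1,6,8,9]

Hence C_0 ≅ Z^9, C_1 ≅ Z^21, C_2 ≅ Z^17, C_3 ≅ Z^5.

Boundary ∂_1: C_1 → C_0 sends each edge [p,q] (with p < q) to q − p. For instance
  ∂[2,6] = [6] − [2].
This gives a 9×21 integer matrix of rank 8; reducing to Smith normal form yields diagonal entries (1,1,1,1,1,1,1,1).

∂_2: C_2 → C_1 sends each 2-simplex [p,q,r] to [q,r] − [p,r] + [p,q]. For instance
  ∂[1,6,8] = [6,8] − [1,8] + [1,6],
  ∂[1,2,9] = [2,9] − [1,9] + [1,2].
The 21×17 boundary matrix has rank 12 and Smith normal form diag(1,1,1,1,1,1,1,1,1,1,1,1).

∂_3: C_3 → C_2 sends each 3-simplex σ to the alternating sum Σ_i (−1)^i (σ with its i-th vertex removed). For instance
  ∂[1,2,6,9] = [2,6,9] − [1,6,9] + [1,2,9] − [1,2,6],
  ∂[1,2,3,4] = [2,3,4] − [1,3,4] + [1,2,4] − [1,2,3].
As a 17×5 matrix over Z this has rank 5, with invariant factors (1,1,1,1,1).

From H_k ≅ ker(∂_k) / im(∂_{k+1}) we obtain:

  H_0: rank C_0 − rank ∂_1 = 9 − 8 = 1, and the invariant factors of ∂_1 are all 1, so H_0 ≅ Z.
  H_1: rank ker ∂_1 − rank ∂_2 = (21 − 8) − 12 = 1, and the invariant factors of ∂_2 are all 1, so H_1 ≅ Z.
  H_2: rank ker ∂_2 − rank ∂_3 = (17 − 12) − 5 = 0, and the invariant factors of ∂_3 are all 1, so H_2 ≅ 0.
  H_3: rank ker ∂_3 − rank ∂_4 = (5 − 5) − 0 = 0, and there is no ∂_4, so H_3 ≅ 0.

As a check, the Euler characteristic is 9 − 21 + 17 − 5 = 0, which agrees with 1 − 1 + 0 − 0 = 0.

H_0 = Z,  H_1 = Z,  H_2 = 0,  H_3 = 0.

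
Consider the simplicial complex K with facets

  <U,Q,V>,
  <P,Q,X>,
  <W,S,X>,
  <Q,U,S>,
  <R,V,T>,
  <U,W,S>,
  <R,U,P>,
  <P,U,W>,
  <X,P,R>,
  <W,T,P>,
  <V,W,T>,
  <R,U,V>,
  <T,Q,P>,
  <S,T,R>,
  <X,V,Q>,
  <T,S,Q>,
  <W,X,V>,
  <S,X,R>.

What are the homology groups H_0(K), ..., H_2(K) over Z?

K has 9 vertices, 27 edges, 18 triangles.
rank ∂_0 = 0, rank ∂_1 = 8 ⇒ b_0 = 9 − 0 − 8 = 1; all invariant factors of ∂_1 are 1 so no torsion. So H_0 = Z.
rank ∂_1 = 8, rank ∂_2 = 17 ⇒ b_1 = 27 − 8 − 17 = 2; all invariant factors of ∂_2 are 1 so no torsion. So H_1 = Z^2.
rank ∂_2 = 17, rank ∂_3 = 0 ⇒ b_2 = 18 − 17 − 0 = 1. So H_2 = Z.

H_0 = Z,  H_1 = Z^2,  H_2 = Z.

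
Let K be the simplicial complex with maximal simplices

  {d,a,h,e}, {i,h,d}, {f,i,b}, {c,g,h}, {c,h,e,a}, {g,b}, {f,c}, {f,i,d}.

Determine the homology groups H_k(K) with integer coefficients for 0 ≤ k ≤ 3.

H_0 ≅ Z,  H_1 ≅ Z^2,  H_2 = 0,  H_3 = 0.

Order the vertices as a < b < c < d < e < f < g < h < i. Listing each simplex with vertices in this order, K has dimension 3 with simplices:

  0-simplices (9): a, b, c, d, e, f, g, h, i
  1-simplices (19): ac, ad, ae, ah, bf, bg, bi, ce, cf, cg, ch, de, df, dh, di, eh, fi, gh, hi
  2-simplices (11): ace, ach, ade, adh, aeh, bfi, ceh, cgh, deh, dfi, dhi
  3-simplices (2): aceh, adeh

Hence C_0 ≅ Z^9, C_1 ≅ Z^19, C_2 ≅ Z^11, C_3 ≅ Z^2.

Boundary ∂_1: C_1 → C_0 maps an edge to its endpoints' difference, ∂[p,q] = q − p.
As a 9×19 matrix over Z this has rank 8, with invariant factors (1,1,1,1,1,1,1,1).

∂_2: C_2 → C_1 maps a triangle to the signed sum of its edges. For instance
  ∂adh = dh − ah + ad,
  ∂dfi = fi − di + df.
This gives a 19×11 integer matrix of rank 9; reducing to Smith normal form yields diagonal entries (1,1,1,1,1,1,1,1,1).

The boundary map ∂_3: C_3 → C_2 sends each 3-simplex σ to the alternating sum Σ_i (−1)^i (σ with its i-th vertex removed). For instance
  ∂adeh = deh − aeh + adh − ade,
  ∂aceh = ceh − aeh + ach − ace.
The 11×2 boundary matrix has rank 2 and Smith normal form diag(1,1).

From H_k ≅ ker(∂_k) / im(∂_{k+1}) we obtain:

  H_0: rank C_0 − rank ∂_1 = 9 − 8 = 1, and the invariant factors of ∂_1 are all 1, so H_0 = Z.
  H_1: rank ker ∂_1 − rank ∂_2 = (19 − 8) − 9 = 2, and the invariant factors of ∂_2 are all 1, so H_1 = Z^2.
  H_2: rank ker ∂_2 − rank ∂_3 = (11 − 9) − 2 = 0, and the invariant factors of ∂_3 are all 1, so H_2 = 0.
  H_3: rank ker ∂_3 − rank ∂_4 = (2 − 2) − 0 = 0, and there is no ∂_4, so H_3 = 0.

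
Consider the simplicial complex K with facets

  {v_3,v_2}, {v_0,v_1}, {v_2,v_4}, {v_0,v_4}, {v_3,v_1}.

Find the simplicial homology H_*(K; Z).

Order the vertices as v_0 < v_1 < v_2 < v_3 < v_4. Listing each simplex with vertices in this order, K has dimension 1 with simplices:

  0-simplices (5): [v_0], [v_1], [v_2], [v_3], [v_4]
  1-simplices (5): [v_0,v_1], [v_0,v_4], [v_1,v_3], [v_2,v_3], [v_2,v_4]

so the chain groups are C_0 ≅ Z^5, C_1 ≅ Z^5.

Boundary ∂_1: C_1 → C_0 is given by ∂[p,q] = [q] − [p]. For instance
  ∂[v_0,v_4] = [v_4] − [v_0].
The 5×5 boundary matrix has rank 4 and Smith normal form diag(1,1,1,1).

Reading off H_k = ker ∂_k / im ∂_{k+1}:

  H_0: rank C_0 − rank ∂_1 = 5 − 4 = 1, and the invariant factors of ∂_1 are all 1, so H_0 ≅ Z.
  H_1: rank ker ∂_1 − rank ∂_2 = (5 − 4) − 0 = 1, and there is no ∂_2, so H_1 ≅ Z.

(K is a triangulation of the circle S^1.)

H_0 = Z,  H_1 = Z.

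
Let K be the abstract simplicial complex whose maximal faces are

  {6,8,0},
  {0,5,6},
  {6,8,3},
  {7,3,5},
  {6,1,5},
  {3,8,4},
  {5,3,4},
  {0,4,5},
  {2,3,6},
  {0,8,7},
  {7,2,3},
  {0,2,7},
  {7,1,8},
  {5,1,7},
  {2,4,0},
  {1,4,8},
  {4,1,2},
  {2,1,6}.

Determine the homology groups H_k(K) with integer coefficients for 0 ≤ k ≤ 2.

Fix the vertex order 0 < 1 < 2 < 3 < 4 < 5 < 6 < 7 < 8 and write every simplex with vertices in increasing order. Then dim K = 2 and the simplices of K are:

  0-simplices (9): [0], [1], [2], [3], [4], [5], [6], [7], [8]
  1-simplices (27): (27 of them)
  2-simplices (18): [0,2,4], [0,2,7], [0,4,5], [0,5,6], [0,6,8], [0,7,8], [1,2,4], [1,2,6], [1,4,8], [1,5,6], [1,5,7], [1,7,8], [2,3,6], [2,3,7], [3,4,5], [3,4,8], [3,5,7], [3,6,8]

so the chain groups are C_0 ≅ Z^9, C_1 ≅ Z^27, C_2 ≅ Z^18.

The boundary map ∂_1: C_1 → C_0 sends each edge [p,q] (with p < q) to q − p. For instance
  ∂[0,4] = [4] − [0].
The resulting 9×27 matrix has rank 8, and its Smith normal form has invariant factors (1,1,1,1,1,1,1,1).

The boundary map ∂_2: C_2 → C_1 maps a triangle to the signed sum of its edges. For instance
  ∂[0,2,7] = [2,7] − [0,7] + [0,2],
  ∂[2,3,7] = [3,7] − [2,7] + [2,3].
This gives a 27×18 integer matrix of rank 17; reducing to Smith normal form yields diagonal entries (1,1,1,1,1,1,1,1,1,1,1,1,1,1,1,1,1).

From H_k ≅ ker(∂_k) / im(∂_{k+1}) we obtain:

  H_0: rank C_0 − rank ∂_1 = 9 − 8 = 1, and the invariant factors of ∂_1 are all 1, so H_0 = Z.
  H_1: rank ker ∂_1 − rank ∂_2 = (27 − 8) − 17 = 2, and the invariant factors of ∂_2 are all 1, so H_1 = Z^2.
  H_2: rank ker ∂_2 − rank ∂_3 = (18 − 17) − 0 = 1, and there is no ∂_3, so H_2 = Z.

As a check, the Euler characteristic is 9 − 27 + 18 = 0, which agrees with 1 − 2 + 1 = 0.

H_0 = Z,  H_1 = Z^2,  H_2 = Z.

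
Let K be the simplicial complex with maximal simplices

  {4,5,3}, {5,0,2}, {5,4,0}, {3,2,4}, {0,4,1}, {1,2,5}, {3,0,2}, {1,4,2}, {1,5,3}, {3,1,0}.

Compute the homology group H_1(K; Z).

H_1 ≅ Z/2.

Order the vertices as 0 < 1 < 2 < 3 < 4 < 5. Listing each simplex with vertices in this order, K has dimension 2 with simplices:

  0-simplices (6): [0], [1], [2], [3], [4], [5]
  1-simplices (15): [0,1], [0,2], [0,3], [0,4], [0,5], [1,2], [1,3], [1,4], [1,5], [2,3], [2,4], [2,5], [3,4], [3,5], [4,5]
  2-simplices (10): [0,1,3], [0,1,4], [0,2,3], [0,2,5], [0,4,5], [1,2,4], [1,2,5], [1,3,5], [2,3,4], [3,4,5]

Hence C_0 ≅ Z^6, C_1 ≅ Z^15, C_2 ≅ Z^10.

Boundary ∂_1: C_1 → C_0 sends each edge [p,q] (with p < q) to q − p. For instance
  ∂[2,5] = [5] − [2].
As a 6×15 matrix over Z this has rank 5, with invariant factors (1,1,1,1,1).

The boundary map ∂_2: C_2 → C_1 maps a triangle to the signed sum of its edges. For instance
  ∂[0,1,3] = [1,3] − [0,3] + [0,1],
  ∂[1,2,5] = [2,5] − [1,5] + [1,2].
The 15×10 boundary matrix has rank 10 and Smith normal form diag(1,1,1,1,1,1,1,1,1,2).

Reading off H_k = ker ∂_k / im ∂_{k+1}:

  H_1: rank ker ∂_1 − rank ∂_2 = (15 − 5) − 10 = 0, and ∂_2 has invariant factor 2 > 1, so H_1 = Z/2.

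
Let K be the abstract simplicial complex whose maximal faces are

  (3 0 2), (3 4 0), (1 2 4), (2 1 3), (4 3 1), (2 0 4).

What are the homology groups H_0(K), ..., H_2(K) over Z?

K has 5 vertices, 9 edges, 6 triangles.
rank ∂_0 = 0, rank ∂_1 = 4 ⇒ b_0 = 5 − 0 − 4 = 1; all invariant factors of ∂_1 are 1 so no torsion. So H_0 ≅ Z.
rank ∂_1 = 4, rank ∂_2 = 5 ⇒ b_1 = 9 − 4 − 5 = 0; all invariant factors of ∂_2 are 1 so no torsion. So H_1 ≅ 0.
rank ∂_2 = 5, rank ∂_3 = 0 ⇒ b_2 = 6 − 5 − 0 = 1. So H_2 ≅ Z.

H_0 = Z,  H_1 = 0,  H_2 = Z.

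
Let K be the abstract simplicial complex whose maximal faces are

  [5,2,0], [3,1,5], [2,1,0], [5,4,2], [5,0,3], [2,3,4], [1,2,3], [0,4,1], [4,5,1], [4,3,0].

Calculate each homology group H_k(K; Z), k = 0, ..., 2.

H_0 = Z,  H_1 = Z/2Z,  H_2 = 0.

Take the total order 0 < 1 < 2 < 3 < 4 < 5 on the vertex set. Then K (dimension 2) consists of the simplices:

  0-simplices (6): [0], [1], [2], [3], [4], [5]
  1-simplices (15): [0,1], [0,2], [0,3], [0,4], [0,5], [1,2], [1,3], [1,4], [1,5], [2,3], [2,4], [2,5], [3,4], [3,5], [4,5]
  2-simplices (10): [0,1,2], [0,1,4], [0,2,5], [0,3,4], [0,3,5], [1,2,3], [1,3,5], [1,4,5], [2,3,4], [2,4,5]

giving chain groups C_0 ≅ Z^6, C_1 ≅ Z^15, C_2 ≅ Z^10.

Boundary ∂_1: C_1 → C_0 maps an edge to its endpoints' difference, ∂[p,q] = q − p. For instance
  ∂[0,1] = [1] − [0].
As a 6×15 matrix over Z this has rank 5, with invariant factors (1,1,1,1,1).

The boundary map ∂_2: C_2 → C_1 maps a triangle to the signed sum of its edges. For instance
  ∂[0,2,5] = [2,5] − [0,5] + [0,2],
  ∂[1,3,5] = [3,5] − [1,5] + [1,3].
The resulting 15×10 matrix has rank 10, and its Smith normal form has invariant factors (1,1,1,1,1,1,1,1,1,2).

Reading off H_k = ker ∂_k / im ∂_{k+1}:

  H_0: rank C_0 − rank ∂_1 = 6 − 5 = 1, and the invariant factors of ∂_1 are all 1, so H_0 ≅ Z.
  H_1: rank ker ∂_1 − rank ∂_2 = (15 − 5) − 10 = 0, and ∂_2 has invariant factor 2 > 1, so H_1 ≅ Z/2Z.
  H_2: rank ker ∂_2 − rank ∂_3 = (10 − 10) − 0 = 0, and there is no ∂_3, so H_2 ≅ 0.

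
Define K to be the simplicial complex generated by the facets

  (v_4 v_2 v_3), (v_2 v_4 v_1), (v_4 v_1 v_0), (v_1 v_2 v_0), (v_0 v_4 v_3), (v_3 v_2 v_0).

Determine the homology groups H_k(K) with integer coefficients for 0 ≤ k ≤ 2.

H_0 = Z,  H_1 = 0,  H_2 = Z.

Order the vertices as v_0 < v_1 < v_2 < v_3 < v_4. Listing each simplex with vertices in this order, K has dimension 2 with simplices:

  0-simplices (5): [v_0], [v_1], [v_2], [v_3], [v_4]
  1-simplices (9): [v_0,v_1], [v_0,v_2], [v_0,v_3], [v_0,v_4], [v_1,v_2], [v_1,v_4], [v_2,v_3], [v_2,v_4], [v_3,v_4]
  2-simplices (6): [v_0,v_1,v_2], [v_0,v_1,v_4], [v_0,v_2,v_3], [v_0,v_3,v_4], [v_1,v_2,v_4], [v_2,v_3,v_4]

Hence C_0 ≅ Z^5, C_1 ≅ Z^9, C_2 ≅ Z^6.

Boundary ∂_1: C_1 → C_0 maps an edge to its endpoints' difference, ∂[p,q] = q − p. For instance
  ∂[v_0,v_4] = [v_4] − [v_0].
As a 5×9 matrix over Z this has rank 4, with invariant factors (1,1,1,1).

Boundary ∂_2: C_2 → C_1 maps a triangle to the signed sum of its edges. For instance
  ∂[v_0,v_2,v_3] = [v_2,v_3] − [v_0,v_3] + [v_0,v_2],
  ∂[v_1,v_2,v_4] = [v_2,v_4] − [v_1,v_4] + [v_1,v_2].
This gives a 9×6 integer matrix of rank 5; reducing to Smith normal form yields diagonal entries (1,1,1,1,1).

From H_k ≅ ker(∂_k) / im(∂_{k+1}) we obtain:

  H_0: rank C_0 − rank ∂_1 = 5 − 4 = 1, and the invariant factors of ∂_1 are all 1, so H_0 ≅ Z.
  H_1: rank ker ∂_1 − rank ∂_2 = (9 − 4) − 5 = 0, and the invariant factors of ∂_2 are all 1, so H_1 ≅ 0.
  H_2: rank ker ∂_2 − rank ∂_3 = (6 − 5) − 0 = 1, and there is no ∂_3, so H_2 ≅ Z.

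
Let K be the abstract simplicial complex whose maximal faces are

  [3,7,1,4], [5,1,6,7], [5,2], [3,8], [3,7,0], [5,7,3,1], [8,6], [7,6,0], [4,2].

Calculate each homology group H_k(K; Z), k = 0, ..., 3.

H_0 ≅ Z,  H_1 ≅ Z^2,  H_2 = 0,  H_3 = 0.

K has 9 vertices, 19 edges, 12 triangles, 3 3-simplices.
rank ∂_0 = 0, rank ∂_1 = 8 ⇒ b_0 = 9 − 0 − 8 = 1; all invariant factors of ∂_1 are 1 so no torsion. So H_0 ≅ Z.
rank ∂_1 = 8, rank ∂_2 = 9 ⇒ b_1 = 19 − 8 − 9 = 2; all invariant factors of ∂_2 are 1 so no torsion. So H_1 ≅ Z^2.
rank ∂_2 = 9, rank ∂_3 = 3 ⇒ b_2 = 12 − 9 − 3 = 0; all invariant factors of ∂_3 are 1 so no torsion. So H_2 ≅ 0.
rank ∂_3 = 3, rank ∂_4 = 0 ⇒ b_3 = 3 − 3 − 0 = 0. So H_3 ≅ 0.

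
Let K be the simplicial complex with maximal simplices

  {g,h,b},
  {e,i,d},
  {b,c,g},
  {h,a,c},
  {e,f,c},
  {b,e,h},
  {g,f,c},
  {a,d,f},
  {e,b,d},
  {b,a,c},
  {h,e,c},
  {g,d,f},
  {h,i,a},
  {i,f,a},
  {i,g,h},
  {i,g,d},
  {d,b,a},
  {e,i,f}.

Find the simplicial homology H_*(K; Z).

H_0 ≅ Z,  H_1 ≅ Z ⊕ Z/2,  H_2 = 0.

We work with the vertex ordering a < b < c < d < e < f < g < h < i. The simplices of K, each written with vertices in increasing order, are:

  0-simplices (9): a, b, c, d, e, f, g, h, i
  1-simplices (27): ab, ac, ad, af, ah, ai, bc, bd, be, bg, bh, ce, cf, cg, ch, de, df, dg, di, ef, eh, ei, fg, fi, gh, gi, hi
  2-simplices (18): abc, abd, ach, adf, afi, ahi, bcg, bde, beh, bgh, cef, ceh, cfg, dei, dfg, dgi, efi, ghi

so the chain groups are C_0 ≅ Z^9, C_1 ≅ Z^27, C_2 ≅ Z^18.

∂_1: C_1 → C_0 is given by ∂[p,q] = [q] − [p].
This gives a 9×27 integer matrix of rank 8; reducing to Smith normal form yields diagonal entries (1,1,1,1,1,1,1,1).

∂_2: C_2 → C_1 sends each 2-simplex [p,q,r] to [q,r] − [p,r] + [p,q]. For instance
  ∂cef = ef − cf + ce,
  ∂dei = ei − di + de.
As a 27×18 matrix over Z this has rank 18, with invariant factors (1,1,1,1,1,1,1,1,1,1,1,1,1,1,1,1,1,2).

Computing H_k = (kernel of ∂_k) / (image of ∂_{k+1}):

  H_0: rank C_0 − rank ∂_1 = 9 − 8 = 1, and the invariant factors of ∂_1 are all 1, so H_0 ≅ Z.
  H_1: rank ker ∂_1 − rank ∂_2 = (27 − 8) − 18 = 1, and ∂_2 has invariant factor 2 > 1, so H_1 ≅ Z ⊕ Z/2.
  H_2: rank ker ∂_2 − rank ∂_3 = (18 − 18) − 0 = 0, and there is no ∂_3, so H_2 ≅ 0.

As a check, the Euler characteristic is 9 − 27 + 18 = 0, which agrees with 1 − 1 + 0 = 0.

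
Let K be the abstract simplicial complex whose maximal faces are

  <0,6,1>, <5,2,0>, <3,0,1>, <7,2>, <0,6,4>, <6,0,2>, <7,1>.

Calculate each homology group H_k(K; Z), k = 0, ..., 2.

H_0 ≅ Z,  H_1 ≅ Z,  H_2 = 0.

K has 8 vertices, 13 edges, 5 triangles.
rank ∂_0 = 0, rank ∂_1 = 7 ⇒ b_0 = 8 − 0 − 7 = 1; all invariant factors of ∂_1 are 1 so no torsion. So H_0 ≅ Z.
rank ∂_1 = 7, rank ∂_2 = 5 ⇒ b_1 = 13 − 7 − 5 = 1; all invariant factors of ∂_2 are 1 so no torsion. So H_1 ≅ Z.
rank ∂_2 = 5, rank ∂_3 = 0 ⇒ b_2 = 5 − 5 − 0 = 0. So H_2 ≅ 0.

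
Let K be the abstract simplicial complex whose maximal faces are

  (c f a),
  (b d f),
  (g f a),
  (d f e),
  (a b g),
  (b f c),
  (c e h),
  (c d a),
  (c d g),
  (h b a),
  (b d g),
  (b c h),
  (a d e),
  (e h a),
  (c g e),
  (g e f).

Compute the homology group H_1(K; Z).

H_1 ≅ Z^2.

K has 8 vertices, 24 edges, 16 triangles.
rank ∂_1 = 7, rank ∂_2 = 15 ⇒ b_1 = 24 − 7 − 15 = 2; all invariant factors of ∂_2 are 1 so no torsion. So H_1 = Z^2.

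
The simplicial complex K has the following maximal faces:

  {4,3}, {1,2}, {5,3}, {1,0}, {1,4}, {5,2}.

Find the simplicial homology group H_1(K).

H_1 ≅ Z.

Take the total order 0 < 1 < 2 < 3 < 4 < 5 on the vertex set. Then K (dimension 1) consists of the simplices:

  0-simplices (6): [0], [1], [2], [3], [4], [5]
  1-simplices (6): [0,1], [1,2], [1,4], [2,5], [3,4], [3,5]

Hence C_0 ≅ Z^6, C_1 ≅ Z^6.

Boundary ∂_1: C_1 → C_0 maps an edge to its endpoints' difference, ∂[p,q] = q − p. For instance
  ∂[0,1] = [1] − [0].
As a 6×6 matrix over Z this has rank 5, with invariant factors (1,1,1,1,1).

Reading off H_k = ker ∂_k / im ∂_{k+1}:

  H_1: rank ker ∂_1 − rank ∂_2 = (6 − 5) − 0 = 1, and there is no ∂_2, so H_1 = Z.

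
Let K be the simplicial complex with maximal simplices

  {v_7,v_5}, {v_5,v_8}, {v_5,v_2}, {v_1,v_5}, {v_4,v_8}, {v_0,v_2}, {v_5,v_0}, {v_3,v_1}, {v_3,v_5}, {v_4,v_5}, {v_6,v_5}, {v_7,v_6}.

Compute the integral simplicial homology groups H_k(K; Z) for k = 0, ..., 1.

Take the total order v_0 < v_1 < v_2 < v_3 < v_4 < v_5 < v_6 < v_7 < v_8 on the vertex set. Then K (dimension 1) consists of the simplices:

  0-simplices (9): [v_0], [v_1], [v_2], [v_3], [v_4], [v_5], [v_6], [v_7], [v_8]
  1-simplices (12): [v_0,v_2], [v_0,v_5], [v_1,v_3], [v_1,v_5], [v_2,v_5], [v_3,v_5], [v_4,v_5], [v_4,v_8], [v_5,v_6], [v_5,v_7], [v_5,v_8], [v_6,v_7]

so the chain groups are C_0 ≅ Z^9, C_1 ≅ Z^12.

Boundary ∂_1: C_1 → C_0 maps an edge to its endpoints' difference, ∂[p,q] = q − p. For instance
  ∂[v_4,v_8] = [v_8] − [v_4].
As a 9×12 matrix over Z this has rank 8, with invariant factors (1,1,1,1,1,1,1,1).

From H_k ≅ ker(∂_k) / im(∂_{k+1}) we obtain:

  H_0: rank C_0 − rank ∂_1 = 9 − 8 = 1, and the invariant factors of ∂_1 are all 1, so H_0 = Z.
  H_1: rank ker ∂_1 − rank ∂_2 = (12 − 8) − 0 = 4, and there is no ∂_2, so H_1 = Z^4.

As a check, the Euler characteristic is 9 − 12 = -3, which agrees with 1 − 4 = -3.

H_0 ≅ Z,  H_1 ≅ Z^4.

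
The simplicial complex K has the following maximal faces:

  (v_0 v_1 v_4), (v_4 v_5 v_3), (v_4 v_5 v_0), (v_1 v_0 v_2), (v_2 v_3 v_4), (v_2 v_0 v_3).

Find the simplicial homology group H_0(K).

Take the total order v_0 < v_1 < v_2 < v_3 < v_4 < v_5 on the vertex set. Then K (dimension 2) consists of the simplices:

  0-simplices (6): [v_0], [v_1], [v_2], [v_3], [v_4], [v_5]
  1-simplices (12): [v_0,v_1], [v_0,v_2], [v_0,v_3], [v_0,v_4], [v_0,v_5], [v_1,v_2], [v_1,v_4], [v_2,v_3], [v_2,v_4], [v_3,v_4], [v_3,v_5], [v_4,v_5]
  2-simplices (6): [v_0,v_1,v_2], [v_0,v_1,v_4], [v_0,v_2,v_3], [v_0,v_4,v_5], [v_2,v_3,v_4], [v_3,v_4,v_5]

so the chain groups are C_0 ≅ Z^6, C_1 ≅ Z^12, C_2 ≅ Z^6.

∂_1: C_1 → C_0 maps an edge to its endpoints' difference, ∂[p,q] = q − p. For instance
  ∂[v_0,v_1] = [v_1] − [v_0].
This gives a 6×12 integer matrix of rank 5; reducing to Smith normal form yields diagonal entries (1,1,1,1,1).

∂_2: C_2 → C_1 sends each 2-simplex [p,q,r] to [q,r] − [p,r] + [p,q]. For instance
  ∂[v_0,v_1,v_4] = [v_1,v_4] − [v_0,v_4] + [v_0,v_1],
  ∂[v_0,v_2,v_3] = [v_2,v_3] − [v_0,v_3] + [v_0,v_2].
The resulting 12×6 matrix has rank 6, and its Smith normal form has invariant factors (1,1,1,1,1,1).

From H_k ≅ ker(∂_k) / im(∂_{k+1}) we obtain:

  H_0: rank C_0 − rank ∂_1 = 6 − 5 = 1, and the invariant factors of ∂_1 are all 1, so H_0 = Z.

H_0 ≅ Z.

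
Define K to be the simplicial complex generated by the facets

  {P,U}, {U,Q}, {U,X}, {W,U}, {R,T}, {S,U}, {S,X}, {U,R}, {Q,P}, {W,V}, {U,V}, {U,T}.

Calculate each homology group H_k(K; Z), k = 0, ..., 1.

H_0 = Z,  H_1 = Z^4.

Fix the vertex order P < Q < R < S < T < U < V < W < X and write every simplex with vertices in increasing order. Then dim K = 1 and the simplices of K are:

  0-simplices (9): P, Q, R, S, T, U, V, W, X
  1-simplices (12): PQ, PU, QU, RT, RU, SU, SX, TU, UV, UW, UX, VW

giving chain groups C_0 ≅ Z^9, C_1 ≅ Z^12.

∂_1: C_1 → C_0 sends each edge [p,q] (with p < q) to q − p.
As a 9×12 matrix over Z this has rank 8, with invariant factors (1,1,1,1,1,1,1,1).

Now H_k = ker ∂_k / im ∂_{k+1}, so:

  H_0: rank C_0 − rank ∂_1 = 9 − 8 = 1, and the invariant factors of ∂_1 are all 1, so H_0 ≅ Z.
  H_1: rank ker ∂_1 − rank ∂_2 = (12 − 8) − 0 = 4, and there is no ∂_2, so H_1 ≅ Z^4.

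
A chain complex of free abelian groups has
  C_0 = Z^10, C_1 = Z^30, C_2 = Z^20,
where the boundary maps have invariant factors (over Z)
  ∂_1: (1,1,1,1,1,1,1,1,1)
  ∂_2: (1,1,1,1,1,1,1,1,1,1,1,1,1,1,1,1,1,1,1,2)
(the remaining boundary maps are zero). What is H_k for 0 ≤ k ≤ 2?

H_0 ≅ Z,  H_1 ≅ Z ⊕ Z/2Z,  H_2 = 0.

H_0: b_0 = 10 − 0 − 9 = 1; torsion from ∂_1 factors > 1: none. So H_0 ≅ Z.
H_1: b_1 = 30 − 9 − 20 = 1; torsion from ∂_2 factors > 1: [2]. So H_1 ≅ Z ⊕ Z/2Z.
H_2: b_2 = 20 − 20 − 0 = 0; torsion from ∂_3 factors > 1: none. So H_2 ≅ 0.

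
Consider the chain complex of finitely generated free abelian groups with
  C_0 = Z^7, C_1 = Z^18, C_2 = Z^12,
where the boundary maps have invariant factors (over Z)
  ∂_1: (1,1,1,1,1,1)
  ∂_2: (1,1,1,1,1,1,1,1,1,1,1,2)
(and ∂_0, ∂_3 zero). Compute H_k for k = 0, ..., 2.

H_0: b_0 = 7 − 0 − 6 = 1; torsion from ∂_1 factors > 1: none. So H_0 = Z.
H_1: b_1 = 18 − 6 − 12 = 0; torsion from ∂_2 factors > 1: [2]. So H_1 = Z/2Z.
H_2: b_2 = 12 − 12 − 0 = 0; torsion from ∂_3 factors > 1: none. So H_2 = 0.

H_0 = Z,  H_1 = Z/2Z,  H_2 = 0.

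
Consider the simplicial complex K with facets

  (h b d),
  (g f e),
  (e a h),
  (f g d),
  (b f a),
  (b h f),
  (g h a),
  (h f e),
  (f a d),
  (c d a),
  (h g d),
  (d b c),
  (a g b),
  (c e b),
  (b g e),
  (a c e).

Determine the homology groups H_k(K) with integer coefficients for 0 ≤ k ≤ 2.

Take the total order a < b < c < d < e < f < g < h on the vertex set. Then K (dimension 2) consists of the simplices:

  0-simplices (8): a, b, c, d, e, f, g, h
  1-simplices (24): ab, ac, ad, ae, af, ag, ah, bc, bd, be, bf, bg, bh, cd, ce, df, dg, dh, ef, eg, eh, fg, fh, gh
  2-simplices (16): abf, abg, acd, ace, adf, aeh, agh, bcd, bce, bdh, beg, bfh, dfg, dgh, efg, efh

Hence C_0 ≅ Z^8, C_1 ≅ Z^24, C_2 ≅ Z^16.

The boundary map ∂_1: C_1 → C_0 maps an edge to its endpoints' difference, ∂[p,q] = q − p.
The resulting 8×24 matrix has rank 7, and its Smith normal form has invariant factors (1,1,1,1,1,1,1).

∂_2: C_2 → C_1 acts by ∂[p,q,r] = [q,r] − [p,r] + [p,q]. For instance
  ∂bce = ce − be + bc,
  ∂bfh = fh − bh + bf.
The 24×16 boundary matrix has rank 15 and Smith normal form diag(1,1,1,1,1,1,1,1,1,1,1,1,1,1,1).

Computing H_k = (kernel of ∂_k) / (image of ∂_{k+1}):

  H_0: rank C_0 − rank ∂_1 = 8 − 7 = 1, and the invariant factors of ∂_1 are all 1, so H_0 ≅ Z.
  H_1: rank ker ∂_1 − rank ∂_2 = (24 − 7) − 15 = 2, and the invariant factors of ∂_2 are all 1, so H_1 ≅ Z^2.
  H_2: rank ker ∂_2 − rank ∂_3 = (16 − 15) − 0 = 1, and there is no ∂_3, so H_2 ≅ Z.

H_0 = Z,  H_1 = Z^2,  H_2 = Z.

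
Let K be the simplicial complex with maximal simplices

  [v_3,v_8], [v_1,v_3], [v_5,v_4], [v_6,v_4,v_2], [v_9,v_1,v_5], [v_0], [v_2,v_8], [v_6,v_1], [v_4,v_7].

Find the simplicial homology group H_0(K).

H_0 = Z^2.

Fix the vertex order v_0 < v_1 < v_2 < v_3 < v_4 < v_5 < v_6 < v_7 < v_8 < v_9 and write every simplex with vertices in increasing order. Then dim K = 2 and the simplices of K are:

  0-simplices (10): [v_0], [v_1], [v_2], [v_3], [v_4], [v_5], [v_6], [v_7], [v_8], [v_9]
  1-simplices (12): [v_1,v_3], [v_1,v_5], [v_1,v_6], [v_1,v_9], [v_2,v_4], [v_2,v_6], [v_2,v_8], [v_3,v_8], [v_4,v_5], [v_4,v_6], [v_4,v_7], [v_5,v_9]
  2-simplices (2): [v_1,v_5,v_9], [v_2,v_4,v_6]

Hence C_0 ≅ Z^10, C_1 ≅ Z^12, C_2 ≅ Z^2.

Boundary ∂_1: C_1 → C_0 sends each edge [p,q] (with p < q) to q − p.
As a 10×12 matrix over Z this has rank 8, with invariant factors (1,1,1,1,1,1,1,1).

The boundary map ∂_2: C_2 → C_1 sends each 2-simplex [p,q,r] to [q,r] − [p,r] + [p,q]. For instance
  ∂[v_2,v_4,v_6] = [v_4,v_6] − [v_2,v_6] + [v_2,v_4],
  ∂[v_1,v_5,v_9] = [v_5,v_9] − [v_1,v_9] + [v_1,v_5].
The 12×2 boundary matrix has rank 2 and Smith normal form diag(1,1).

Reading off H_k = ker ∂_k / im ∂_{k+1}:

  H_0: rank C_0 − rank ∂_1 = 10 − 8 = 2, and the invariant factors of ∂_1 are all 1, so H_0 = Z^2.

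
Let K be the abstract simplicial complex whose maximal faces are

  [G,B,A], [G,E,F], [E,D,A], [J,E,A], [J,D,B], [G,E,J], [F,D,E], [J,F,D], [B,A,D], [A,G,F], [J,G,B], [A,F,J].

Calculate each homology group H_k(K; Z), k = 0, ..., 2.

Take the total order A < B < D < E < F < G < J on the vertex set. Then K (dimension 2) consists of the simplices:

  0-simplices (7): A, B, D, E, F, G, J
  1-simplices (18): AB, AD, AE, AF, AG, AJ, BD, BG, BJ, DE, DF, DJ, EF, EG, EJ, FG, FJ, GJ
  2-simplices (12): ABD, ABG, ADE, AEJ, AFG, AFJ, BDJ, BGJ, DEF, DFJ, EFG, EGJ

Hence C_0 ≅ Z^7, C_1 ≅ Z^18, C_2 ≅ Z^12.

Boundary ∂_1: C_1 → C_0 is given by ∂[p,q] = [q] − [p].
This gives a 7×18 integer matrix of rank 6; reducing to Smith normal form yields diagonal entries (1,1,1,1,1,1).

∂_2: C_2 → C_1 acts by ∂[p,q,r] = [q,r] − [p,r] + [p,q]. For instance
  ∂AFJ = FJ − AJ + AF,
  ∂ABG = BG − AG + AB.
This gives a 18×12 integer matrix of rank 12; reducing to Smith normal form yields diagonal entries (1,1,1,1,1,1,1,1,1,1,1,2).

Now H_k = ker ∂_k / im ∂_{k+1}, so:

  H_0: rank C_0 − rank ∂_1 = 7 − 6 = 1, and the invariant factors of ∂_1 are all 1, so H_0 = Z.
  H_1: rank ker ∂_1 − rank ∂_2 = (18 − 6) − 12 = 0, and ∂_2 has invariant factor 2 > 1, so H_1 = Z_2.
  H_2: rank ker ∂_2 − rank ∂_3 = (12 − 12) − 0 = 0, and there is no ∂_3, so H_2 = 0.

(K is a triangulation of the real projective plane RP^2.)

H_0 ≅ Z,  H_1 ≅ Z_2,  H_2 = 0.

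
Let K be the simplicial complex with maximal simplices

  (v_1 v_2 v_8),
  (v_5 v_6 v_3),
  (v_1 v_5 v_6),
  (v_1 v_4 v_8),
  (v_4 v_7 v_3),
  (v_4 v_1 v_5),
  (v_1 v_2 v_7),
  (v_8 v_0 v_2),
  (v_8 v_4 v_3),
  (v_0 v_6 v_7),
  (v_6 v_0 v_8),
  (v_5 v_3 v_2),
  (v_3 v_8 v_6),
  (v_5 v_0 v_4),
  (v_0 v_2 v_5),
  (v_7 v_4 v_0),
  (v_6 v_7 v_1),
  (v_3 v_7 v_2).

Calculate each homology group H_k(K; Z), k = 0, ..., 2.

Fix the vertex order v_0 < v_1 < v_2 < v_3 < v_4 < v_5 < v_6 < v_7 < v_8 and write every simplex with vertices in increasing order. Then dim K = 2 and the simplices of K are:

  0-simplices (9): [v_0], [v_1], [v_2], [v_3], [v_4], [v_5], [v_6], [v_7], [v_8]
  1-simplices (27): (27 of them)
  2-simplices (18): (18 of them)

giving chain groups C_0 ≅ Z^9, C_1 ≅ Z^27, C_2 ≅ Z^18.

Boundary ∂_1: C_1 → C_0 sends each edge [p,q] (with p < q) to q − p.
As a 9×27 matrix over Z this has rank 8, with invariant factors (1,1,1,1,1,1,1,1).

Boundary ∂_2: C_2 → C_1 maps a triangle to the signed sum of its edges. For instance
  ∂[v_1,v_6,v_7] = [v_6,v_7] − [v_1,v_7] + [v_1,v_6],
  ∂[v_2,v_3,v_5] = [v_3,v_5] − [v_2,v_5] + [v_2,v_3].
As a 27×18 matrix over Z this has rank 17, with invariant factors (1,1,1,1,1,1,1,1,1,1,1,1,1,1,1,1,1).

Computing H_k = (kernel of ∂_k) / (image of ∂_{k+1}):

  H_0: rank C_0 − rank ∂_1 = 9 − 8 = 1, and the invariant factors of ∂_1 are all 1, so H_0 ≅ Z.
  H_1: rank ker ∂_1 − rank ∂_2 = (27 − 8) − 17 = 2, and the invariant factors of ∂_2 are all 1, so H_1 ≅ Z^2.
  H_2: rank ker ∂_2 − rank ∂_3 = (18 − 17) − 0 = 1, and there is no ∂_3, so H_2 ≅ Z.

As a check, the Euler characteristic is 9 − 27 + 18 = 0, which agrees with 1 − 2 + 1 = 0.

H_0 = Z,  H_1 = Z^2,  H_2 = Z.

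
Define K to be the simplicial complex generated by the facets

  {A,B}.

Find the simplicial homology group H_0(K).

Order the vertices as A < B. Listing each simplex with vertices in this order, K has dimension 1 with simplices:

  0-simplices (2): A, B
  1-simplices (1): AB

so the chain groups are C_0 ≅ Z^2, C_1 ≅ Z^1.

∂_1: C_1 → C_0 is given by ∂[p,q] = [q] − [p]. For instance
  ∂AB = B − A.
This gives a 2×1 integer matrix of rank 1; reducing to Smith normal form yields diagonal entries (1).

Reading off H_k = ker ∂_k / im ∂_{k+1}:

  H_0: rank C_0 − rank ∂_1 = 2 − 1 = 1, and the invariant factors of ∂_1 are all 1, so H_0 = Z.

H_0 ≅ Z.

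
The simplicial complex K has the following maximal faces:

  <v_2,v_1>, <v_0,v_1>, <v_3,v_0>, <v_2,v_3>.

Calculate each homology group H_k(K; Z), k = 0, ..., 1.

Fix the vertex order v_0 < v_1 < v_2 < v_3 and write every simplex with vertices in increasing order. Then dim K = 1 and the simplices of K are:

  0-simplices (4): [v_0], [v_1], [v_2], [v_3]
  1-simplices (4): [v_0,v_1], [v_0,v_3], [v_1,v_2], [v_2,v_3]

Hence C_0 ≅ Z^4, C_1 ≅ Z^4.

The boundary map ∂_1: C_1 → C_0 maps an edge to its endpoints' difference, ∂[p,q] = q − p. For instance
  ∂[v_2,v_3] = [v_3] − [v_2].
As a 4×4 matrix over Z this has rank 3, with invariant factors (1,1,1).

From H_k ≅ ker(∂_k) / im(∂_{k+1}) we obtain:

  H_0: rank C_0 − rank ∂_1 = 4 − 3 = 1, and the invariant factors of ∂_1 are all 1, so H_0 = Z.
  H_1: rank ker ∂_1 − rank ∂_2 = (4 − 3) − 0 = 1, and there is no ∂_2, so H_1 = Z.

H_0 = Z,  H_1 = Z.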